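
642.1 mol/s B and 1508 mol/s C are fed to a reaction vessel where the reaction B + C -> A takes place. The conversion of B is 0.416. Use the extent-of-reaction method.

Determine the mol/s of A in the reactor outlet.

B reacted = 0.416 × 642.1 = 267.1 mol/s; ν_B = −1, so ξ = 267.1/1 = 267.1 mol/s.
Outlet amounts (n = n₀ + ν ξ):
  B: 642.1 − 1(267.1) = 375
  C: 1508 − 1(267.1) = 1241
  A: 0 + 1(267.1) = 267.1

267 mol/s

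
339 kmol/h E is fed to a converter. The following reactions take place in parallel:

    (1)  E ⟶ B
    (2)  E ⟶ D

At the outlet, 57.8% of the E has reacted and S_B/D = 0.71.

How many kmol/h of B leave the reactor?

81.4 kmol/h

Conversion of E: E consumed = 0.578 × 339 = 195.9 kmol/h = 1ξ₁ + 1ξ₂.
Selectivity: 1ξ₁ / (1ξ₂) = 0.71 → ξ₁ = 0.71 ξ₂.
Substitute: (1·0.71 + 1) ξ₂ = 195.9 → ξ₂ = 114.6 kmol/h, ξ₁ = 81.36 kmol/h.
Outlet amounts (n = n₀ + Σ ν·ξ):
  E: 339 − 1(81.36) − 1(114.6) = 143.1
  B: 0 + 1(81.36) = 81.36
  D: 0 + 1(114.6) = 114.6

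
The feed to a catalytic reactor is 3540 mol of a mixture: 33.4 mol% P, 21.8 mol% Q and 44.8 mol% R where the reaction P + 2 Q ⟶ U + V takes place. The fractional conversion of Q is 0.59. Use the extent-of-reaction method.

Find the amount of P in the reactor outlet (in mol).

Q reacted = 0.59 × 771.7 = 455.3 mol; ν_Q = −2, so ξ = 455.3/2 = 227.7 mol.
Outlet amounts (n = n₀ + ν ξ):
  P: 1182 − 1(227.7) = 954.7
  Q: 771.7 − 2(227.7) = 316.4
  U: 0 + 1(227.7) = 227.7
  V: 0 + 1(227.7) = 227.7
  R: 1586 (inert)

955 mol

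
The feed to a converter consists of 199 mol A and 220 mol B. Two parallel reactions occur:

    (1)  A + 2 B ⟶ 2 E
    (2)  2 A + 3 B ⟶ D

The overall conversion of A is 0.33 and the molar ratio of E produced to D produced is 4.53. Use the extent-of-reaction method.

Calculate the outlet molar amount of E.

69.8 mol

Conversion of A: A consumed = 0.33 × 199 = 65.67 mol = 1ξ₁ + 2ξ₂.
Selectivity: 2ξ₁ / (1ξ₂) = 4.53 → ξ₁ = 2.265 ξ₂.
Substitute: (1·2.265 + 2) ξ₂ = 65.67 → ξ₂ = 15.4 mol, ξ₁ = 34.88 mol.
Outlet amounts (n = n₀ + Σ ν·ξ):
  A: 199 − 1(34.88) − 2(15.4) = 133.3
  B: 220 − 2(34.88) − 3(15.4) = 104.1
  E: 0 + 2(34.88) = 69.75
  D: 0 + 1(15.4) = 15.4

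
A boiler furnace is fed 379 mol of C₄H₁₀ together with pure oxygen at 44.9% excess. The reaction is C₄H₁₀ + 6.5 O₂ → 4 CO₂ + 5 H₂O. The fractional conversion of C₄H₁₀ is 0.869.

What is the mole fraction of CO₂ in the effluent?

0.297

Stoichiometric O₂ = 6.5 × 379 = 2464 mol; O₂ fed = 2464 × 1.449 = 3570 mol.
Fuel reacted = 0.869 × 379 → ξ = 329.4 mol.
Outlet (n = n₀ + ν ξ):
  C₄H₁₀: 379 − 1(329.4) = 49.65
  O₂: 3570 − 6.5(329.4) = 1429
  CO₂: 0 + 4(329.4) = 1317
  H₂O: 0 + 5(329.4) = 1647
Total out = 4443 mol; y_CO₂ = 1317 / 4443 = 0.2965.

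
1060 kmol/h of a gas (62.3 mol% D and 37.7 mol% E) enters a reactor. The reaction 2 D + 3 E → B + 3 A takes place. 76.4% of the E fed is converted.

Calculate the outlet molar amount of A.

305 kmol/h

E reacted = 0.764 × 399.6 = 305.3 kmol/h; ν_E = −3, so ξ = 305.3/3 = 101.8 kmol/h.
Outlet amounts (n = n₀ + ν ξ):
  D: 660.4 − 2(101.8) = 456.8
  E: 399.6 − 3(101.8) = 94.31
  B: 0 + 1(101.8) = 101.8
  A: 0 + 3(101.8) = 305.3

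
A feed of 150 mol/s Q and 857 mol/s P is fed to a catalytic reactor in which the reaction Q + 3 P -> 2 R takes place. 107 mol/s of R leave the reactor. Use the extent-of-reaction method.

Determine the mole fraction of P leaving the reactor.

For R: n = n₀ + 2ξ → 107 = 0 + 2ξ, giving ξ = 53.5 mol/s.
Outlet amounts (n = n₀ + ν ξ):
  Q: 150 − 1(53.5) = 96.5
  P: 857 − 3(53.5) = 696.5
  R: 0 + 2(53.5) = 107
Total out = 900 mol/s; y_P = 696.5 / 900 = 0.7739.

0.774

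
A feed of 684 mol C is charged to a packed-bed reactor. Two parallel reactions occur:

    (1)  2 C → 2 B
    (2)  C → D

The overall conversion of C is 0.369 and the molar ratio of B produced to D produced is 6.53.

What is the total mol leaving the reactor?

Conversion of C: C consumed = 0.369 × 684 = 252.4 mol = 2ξ₁ + 1ξ₂.
Selectivity: 2ξ₁ / (1ξ₂) = 6.53 → ξ₁ = 3.265 ξ₂.
Substitute: (2·3.265 + 1) ξ₂ = 252.4 → ξ₂ = 33.52 mol, ξ₁ = 109.4 mol.
Outlet amounts (n = n₀ + Σ ν·ξ):
  C: 684 − 2(109.4) − 1(33.52) = 431.6
  B: 0 + 2(109.4) = 218.9
  D: 0 + 1(33.52) = 33.52
Total out = 431.6 + 218.9 + 33.52 = 684 mol.

684 mol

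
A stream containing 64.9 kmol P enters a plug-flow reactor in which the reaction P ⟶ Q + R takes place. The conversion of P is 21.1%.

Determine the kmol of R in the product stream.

P reacted = 0.211 × 64.9 = 13.69 kmol; ν_P = −1, so ξ = 13.69/1 = 13.69 kmol.
Outlet amounts (n = n₀ + ν ξ):
  P: 64.9 − 1(13.69) = 51.21
  Q: 0 + 1(13.69) = 13.69
  R: 0 + 1(13.69) = 13.69

13.7 kmol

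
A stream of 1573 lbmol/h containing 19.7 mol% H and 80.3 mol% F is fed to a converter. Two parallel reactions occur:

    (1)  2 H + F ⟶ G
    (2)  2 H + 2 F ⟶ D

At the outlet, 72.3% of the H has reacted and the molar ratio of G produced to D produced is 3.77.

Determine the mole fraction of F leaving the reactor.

Conversion of H: H consumed = 0.723 × 309.9 = 224 lbmol/h = 2ξ₁ + 2ξ₂.
Selectivity: 1ξ₁ / (1ξ₂) = 3.77 → ξ₁ = 3.77 ξ₂.
Substitute: (2·3.77 + 2) ξ₂ = 224 → ξ₂ = 23.48 lbmol/h, ξ₁ = 88.54 lbmol/h.
Outlet amounts (n = n₀ + Σ ν·ξ):
  H: 309.9 − 2(88.54) − 2(23.48) = 85.84
  F: 1263 − 1(88.54) − 2(23.48) = 1128
  G: 0 + 1(88.54) = 88.54
  D: 0 + 1(23.48) = 23.48
Total out = 1325 lbmol/h; y_F = 1128 / 1325 = 0.8507.

0.851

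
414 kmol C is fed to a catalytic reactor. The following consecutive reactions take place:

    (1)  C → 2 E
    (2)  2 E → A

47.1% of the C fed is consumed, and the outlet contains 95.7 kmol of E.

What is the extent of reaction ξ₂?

Conversion of C: C consumed = 1ξ₁ = 0.471 × 414 → ξ₁ = 195 kmol.
E balance: n_E = 0 + 2ξ₁ − 2ξ₂ = 95.7 → ξ₂ = (2·195 − 95.7)/2 = 147.1 kmol.
Outlet amounts (n = n₀ + Σ ν·ξ):
  C: 414 − 1(195) = 219
  E: 0 + 2(195) − 2(147.1) = 95.7
  A: 0 + 1(147.1) = 147.1

ξ₂ = 147 kmol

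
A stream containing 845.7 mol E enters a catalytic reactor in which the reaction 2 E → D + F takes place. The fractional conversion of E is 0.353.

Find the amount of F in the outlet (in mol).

149 mol

E reacted = 0.353 × 845.7 = 298.5 mol; ν_E = −2, so ξ = 298.5/2 = 149.3 mol.
Outlet amounts (n = n₀ + ν ξ):
  E: 845.7 − 2(149.3) = 547.2
  D: 0 + 1(149.3) = 149.3
  F: 0 + 1(149.3) = 149.3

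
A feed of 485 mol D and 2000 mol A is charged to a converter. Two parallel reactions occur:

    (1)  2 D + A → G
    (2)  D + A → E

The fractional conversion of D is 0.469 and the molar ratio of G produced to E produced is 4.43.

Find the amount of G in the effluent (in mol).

Conversion of D: D consumed = 0.469 × 485 = 227.5 mol = 2ξ₁ + 1ξ₂.
Selectivity: 1ξ₁ / (1ξ₂) = 4.43 → ξ₁ = 4.43 ξ₂.
Substitute: (2·4.43 + 1) ξ₂ = 227.5 → ξ₂ = 23.07 mol, ξ₁ = 102.2 mol.
Outlet amounts (n = n₀ + Σ ν·ξ):
  D: 485 − 2(102.2) − 1(23.07) = 257.5
  A: 2000 − 1(102.2) − 1(23.07) = 1875
  G: 0 + 1(102.2) = 102.2
  E: 0 + 1(23.07) = 23.07

102 mol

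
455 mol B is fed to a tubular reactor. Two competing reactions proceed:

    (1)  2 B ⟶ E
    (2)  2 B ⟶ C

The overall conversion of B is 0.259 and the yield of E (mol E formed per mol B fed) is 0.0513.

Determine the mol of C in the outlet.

35.6 mol

Yield of E: 1ξ₁ / 455 = 0.0513 → ξ₁ = 23.34 mol.
Conversion of B: 2ξ₁ + 2ξ₂ = 0.259 × 455 = 117.8 → ξ₂ = 35.58 mol.
Outlet amounts (n = n₀ + Σ ν·ξ):
  B: 455 − 2(23.34) − 2(35.58) = 337.2
  E: 0 + 1(23.34) = 23.34
  C: 0 + 1(35.58) = 35.58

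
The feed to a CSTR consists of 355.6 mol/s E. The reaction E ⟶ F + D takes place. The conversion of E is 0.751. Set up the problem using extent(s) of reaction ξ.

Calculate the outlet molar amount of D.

E reacted = 0.751 × 355.6 = 267.1 mol/s; ν_E = −1, so ξ = 267.1/1 = 267.1 mol/s.
Outlet amounts (n = n₀ + ν ξ):
  E: 355.6 − 1(267.1) = 88.54
  F: 0 + 1(267.1) = 267.1
  D: 0 + 1(267.1) = 267.1

267 mol/s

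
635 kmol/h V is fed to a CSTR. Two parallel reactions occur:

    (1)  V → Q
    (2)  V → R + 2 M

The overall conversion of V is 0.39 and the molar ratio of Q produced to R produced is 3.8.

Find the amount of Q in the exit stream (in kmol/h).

196 kmol/h

Conversion of V: V consumed = 0.39 × 635 = 247.7 kmol/h = 1ξ₁ + 1ξ₂.
Selectivity: 1ξ₁ / (1ξ₂) = 3.8 → ξ₁ = 3.8 ξ₂.
Substitute: (1·3.8 + 1) ξ₂ = 247.7 → ξ₂ = 51.59 kmol/h, ξ₁ = 196.1 kmol/h.
Outlet amounts (n = n₀ + Σ ν·ξ):
  V: 635 − 1(196.1) − 1(51.59) = 387.4
  Q: 0 + 1(196.1) = 196.1
  R: 0 + 1(51.59) = 51.59
  M: 0 + 2(51.59) = 103.2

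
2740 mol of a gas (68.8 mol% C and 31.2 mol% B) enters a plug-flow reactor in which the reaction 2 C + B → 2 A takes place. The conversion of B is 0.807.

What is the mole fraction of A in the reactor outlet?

0.673

B reacted = 0.807 × 854.9 = 689.9 mol; ν_B = −1, so ξ = 689.9/1 = 689.9 mol.
Outlet amounts (n = n₀ + ν ξ):
  C: 1885 − 2(689.9) = 505.3
  B: 854.9 − 1(689.9) = 165
  A: 0 + 2(689.9) = 1380
Total out = 2050 mol; y_A = 1380 / 2050 = 0.673.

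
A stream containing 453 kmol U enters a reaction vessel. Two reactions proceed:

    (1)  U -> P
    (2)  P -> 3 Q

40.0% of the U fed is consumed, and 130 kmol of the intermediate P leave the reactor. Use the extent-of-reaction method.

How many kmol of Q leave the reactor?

Conversion of U: U consumed = 1ξ₁ = 0.4 × 453 → ξ₁ = 181.2 kmol.
P balance: n_P = 0 + 1ξ₁ − 1ξ₂ = 130 → ξ₂ = (1·181.2 − 130)/1 = 51.2 kmol.
Outlet amounts (n = n₀ + Σ ν·ξ):
  U: 453 − 1(181.2) = 271.8
  P: 0 + 1(181.2) − 1(51.2) = 130
  Q: 0 + 3(51.2) = 153.6

154 kmol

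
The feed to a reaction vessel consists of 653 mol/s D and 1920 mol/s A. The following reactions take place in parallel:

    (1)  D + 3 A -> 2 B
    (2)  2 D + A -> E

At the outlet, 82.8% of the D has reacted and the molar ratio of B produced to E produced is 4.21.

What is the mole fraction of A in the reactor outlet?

Conversion of D: D consumed = 0.828 × 653 = 540.7 mol/s = 1ξ₁ + 2ξ₂.
Selectivity: 2ξ₁ / (1ξ₂) = 4.21 → ξ₁ = 2.105 ξ₂.
Substitute: (1·2.105 + 2) ξ₂ = 540.7 → ξ₂ = 131.7 mol/s, ξ₁ = 277.3 mol/s.
Outlet amounts (n = n₀ + Σ ν·ξ):
  D: 653 − 1(277.3) − 2(131.7) = 112.3
  A: 1920 − 3(277.3) − 1(131.7) = 956.5
  B: 0 + 2(277.3) = 554.5
  E: 0 + 1(131.7) = 131.7
Total out = 1755 mol/s; y_A = 956.5 / 1755 = 0.545.

0.545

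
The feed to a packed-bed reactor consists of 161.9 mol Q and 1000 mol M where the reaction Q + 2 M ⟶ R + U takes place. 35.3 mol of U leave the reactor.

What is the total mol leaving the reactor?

1130 mol

For U: n = n₀ + 1ξ → 35.3 = 0 + 1ξ, giving ξ = 35.3 mol.
Outlet amounts (n = n₀ + ν ξ):
  Q: 161.9 − 1(35.3) = 126.6
  M: 1000 − 2(35.3) = 929.4
  R: 0 + 1(35.3) = 35.3
  U: 0 + 1(35.3) = 35.3
Total out = 126.6 + 929.4 + 35.3 + 35.3 = 1127 mol.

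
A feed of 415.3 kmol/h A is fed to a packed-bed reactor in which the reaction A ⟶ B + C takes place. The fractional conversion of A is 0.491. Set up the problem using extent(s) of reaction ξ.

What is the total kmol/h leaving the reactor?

619 kmol/h

A reacted = 0.491 × 415.3 = 203.9 kmol/h; ν_A = −1, so ξ = 203.9/1 = 203.9 kmol/h.
Outlet amounts (n = n₀ + ν ξ):
  A: 415.3 − 1(203.9) = 211.4
  B: 0 + 1(203.9) = 203.9
  C: 0 + 1(203.9) = 203.9
Total out = 211.4 + 203.9 + 203.9 = 619.2 kmol/h.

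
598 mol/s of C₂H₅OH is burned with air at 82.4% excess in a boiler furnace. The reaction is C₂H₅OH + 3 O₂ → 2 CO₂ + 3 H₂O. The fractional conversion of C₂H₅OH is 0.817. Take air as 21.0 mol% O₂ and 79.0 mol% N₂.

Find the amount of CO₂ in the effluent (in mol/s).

977 mol/s

Stoichiometric O₂ = 3 × 598 = 1794 mol/s; O₂ fed = 1794 × 1.824 = 3272 mol/s.
N₂ fed = 3272 × 79/21 = 12310 mol/s.
Fuel reacted = 0.817 × 598 → ξ = 488.6 mol/s.
Outlet (n = n₀ + ν ξ):
  C₂H₅OH: 598 − 1(488.6) = 109.4
  O₂: 3272 − 3(488.6) = 1807
  N₂: 12310 (inert)
  CO₂: 0 + 2(488.6) = 977.1
  H₂O: 0 + 3(488.6) = 1466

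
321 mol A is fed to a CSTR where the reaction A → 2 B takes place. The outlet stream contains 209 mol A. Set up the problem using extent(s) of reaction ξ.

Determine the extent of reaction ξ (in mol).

For A: n = n₀ − 1ξ → 209 = 321 − 1ξ, giving ξ = 112 mol.
Outlet amounts (n = n₀ + ν ξ):
  A: 321 − 1(112) = 209
  B: 0 + 2(112) = 224

ξ = 112 mol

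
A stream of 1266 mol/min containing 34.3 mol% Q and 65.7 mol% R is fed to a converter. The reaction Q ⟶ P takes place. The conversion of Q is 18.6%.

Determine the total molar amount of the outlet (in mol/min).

1270 mol/min

Q reacted = 0.186 × 434.2 = 80.77 mol/min; ν_Q = −1, so ξ = 80.77/1 = 80.77 mol/min.
Outlet amounts (n = n₀ + ν ξ):
  Q: 434.2 − 1(80.77) = 353.5
  P: 0 + 1(80.77) = 80.77
  R: 831.8 (inert)
Total out = 353.5 + 80.77 + 831.8 = 1266 mol/min.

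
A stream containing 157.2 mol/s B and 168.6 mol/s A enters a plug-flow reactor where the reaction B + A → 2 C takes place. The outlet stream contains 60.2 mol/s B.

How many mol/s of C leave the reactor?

For B: n = n₀ − 1ξ → 60.2 = 157.2 − 1ξ, giving ξ = 97 mol/s.
Outlet amounts (n = n₀ + ν ξ):
  B: 157.2 − 1(97) = 60.2
  A: 168.6 − 1(97) = 71.6
  C: 0 + 2(97) = 194

194 mol/s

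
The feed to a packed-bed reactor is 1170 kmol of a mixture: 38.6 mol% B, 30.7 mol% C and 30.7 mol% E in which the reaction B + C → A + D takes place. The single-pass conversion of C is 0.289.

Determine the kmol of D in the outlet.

C reacted = 0.289 × 359.2 = 103.8 kmol; ν_C = −1, so ξ = 103.8/1 = 103.8 kmol.
Outlet amounts (n = n₀ + ν ξ):
  B: 451.6 − 1(103.8) = 347.8
  C: 359.2 − 1(103.8) = 255.4
  A: 0 + 1(103.8) = 103.8
  D: 0 + 1(103.8) = 103.8
  E: 359.2 (inert)

104 kmol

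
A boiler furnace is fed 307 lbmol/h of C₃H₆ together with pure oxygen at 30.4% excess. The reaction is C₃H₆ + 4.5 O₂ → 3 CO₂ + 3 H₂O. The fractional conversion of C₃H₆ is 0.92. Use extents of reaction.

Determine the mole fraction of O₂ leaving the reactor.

0.236

Stoichiometric O₂ = 4.5 × 307 = 1382 lbmol/h; O₂ fed = 1382 × 1.304 = 1801 lbmol/h.
Fuel reacted = 0.92 × 307 → ξ = 282.4 lbmol/h.
Outlet (n = n₀ + ν ξ):
  C₃H₆: 307 − 1(282.4) = 24.56
  O₂: 1801 − 4.5(282.4) = 530.5
  CO₂: 0 + 3(282.4) = 847.3
  H₂O: 0 + 3(282.4) = 847.3
Total out = 2250 lbmol/h; y_O₂ = 530.5 / 2250 = 0.2358.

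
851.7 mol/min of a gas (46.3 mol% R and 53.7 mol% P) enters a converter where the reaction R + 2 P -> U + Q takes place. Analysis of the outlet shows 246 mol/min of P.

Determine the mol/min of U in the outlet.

106 mol/min

For P: n = n₀ − 2ξ → 246 = 457.4 − 2ξ, giving ξ = 105.7 mol/min.
Outlet amounts (n = n₀ + ν ξ):
  R: 394.3 − 1(105.7) = 288.7
  P: 457.4 − 2(105.7) = 246
  U: 0 + 1(105.7) = 105.7
  Q: 0 + 1(105.7) = 105.7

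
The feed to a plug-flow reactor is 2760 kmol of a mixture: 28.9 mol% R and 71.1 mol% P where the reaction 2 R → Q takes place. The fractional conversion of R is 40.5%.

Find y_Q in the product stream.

R reacted = 0.405 × 797.6 = 323 kmol; ν_R = −2, so ξ = 323/2 = 161.5 kmol.
Outlet amounts (n = n₀ + ν ξ):
  R: 797.6 − 2(161.5) = 474.6
  Q: 0 + 1(161.5) = 161.5
  P: 1962 (inert)
Total out = 2598 kmol; y_Q = 161.5 / 2598 = 0.06216.

0.0622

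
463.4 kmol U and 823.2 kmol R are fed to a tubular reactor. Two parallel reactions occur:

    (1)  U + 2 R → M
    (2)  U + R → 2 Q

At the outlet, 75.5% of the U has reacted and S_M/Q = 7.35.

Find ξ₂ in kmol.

ξ₂ = 22.3 kmol

Conversion of U: U consumed = 0.755 × 463.4 = 349.9 kmol = 1ξ₁ + 1ξ₂.
Selectivity: 1ξ₁ / (2ξ₂) = 7.35 → ξ₁ = 14.7 ξ₂.
Substitute: (1·14.7 + 1) ξ₂ = 349.9 → ξ₂ = 22.28 kmol, ξ₁ = 327.6 kmol.
Outlet amounts (n = n₀ + Σ ν·ξ):
  U: 463.4 − 1(327.6) − 1(22.28) = 113.5
  R: 823.2 − 2(327.6) − 1(22.28) = 145.8
  M: 0 + 1(327.6) = 327.6
  Q: 0 + 2(22.28) = 44.57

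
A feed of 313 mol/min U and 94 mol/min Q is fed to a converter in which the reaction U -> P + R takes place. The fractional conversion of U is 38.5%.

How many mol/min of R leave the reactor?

121 mol/min

U reacted = 0.385 × 313 = 120.5 mol/min; ν_U = −1, so ξ = 120.5/1 = 120.5 mol/min.
Outlet amounts (n = n₀ + ν ξ):
  U: 313 − 1(120.5) = 192.5
  P: 0 + 1(120.5) = 120.5
  R: 0 + 1(120.5) = 120.5
  Q: 94 (inert)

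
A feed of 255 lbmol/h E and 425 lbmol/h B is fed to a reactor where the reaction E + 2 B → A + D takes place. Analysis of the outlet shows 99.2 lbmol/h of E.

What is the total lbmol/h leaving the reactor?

524 lbmol/h

For E: n = n₀ − 1ξ → 99.2 = 255 − 1ξ, giving ξ = 155.8 lbmol/h.
Outlet amounts (n = n₀ + ν ξ):
  E: 255 − 1(155.8) = 99.2
  B: 425 − 2(155.8) = 113.4
  A: 0 + 1(155.8) = 155.8
  D: 0 + 1(155.8) = 155.8
Total out = 99.2 + 113.4 + 155.8 + 155.8 = 524.2 lbmol/h.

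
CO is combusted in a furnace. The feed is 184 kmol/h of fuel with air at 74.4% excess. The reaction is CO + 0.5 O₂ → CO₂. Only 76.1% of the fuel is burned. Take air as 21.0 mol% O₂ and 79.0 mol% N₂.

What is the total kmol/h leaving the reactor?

878 kmol/h

Stoichiometric O₂ = 0.5 × 184 = 92 kmol/h; O₂ fed = 92 × 1.744 = 160.4 kmol/h.
N₂ fed = 160.4 × 79/21 = 603.6 kmol/h.
Fuel reacted = 0.761 × 184 → ξ = 140 kmol/h.
Outlet (n = n₀ + ν ξ):
  CO: 184 − 1(140) = 43.98
  O₂: 160.4 − 0.5(140) = 90.44
  N₂: 603.6 (inert)
  CO₂: 0 + 1(140) = 140
Total out = 43.98 + 90.44 + 603.6 + 140 = 878 kmol/h.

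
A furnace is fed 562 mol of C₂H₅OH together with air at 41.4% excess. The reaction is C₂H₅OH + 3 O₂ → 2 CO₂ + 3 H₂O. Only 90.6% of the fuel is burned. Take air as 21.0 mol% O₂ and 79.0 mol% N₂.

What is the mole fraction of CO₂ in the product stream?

0.082

Stoichiometric O₂ = 3 × 562 = 1686 mol; O₂ fed = 1686 × 1.414 = 2384 mol.
N₂ fed = 2384 × 79/21 = 8968 mol.
Fuel reacted = 0.906 × 562 → ξ = 509.2 mol.
Outlet (n = n₀ + ν ξ):
  C₂H₅OH: 562 − 1(509.2) = 52.83
  O₂: 2384 − 3(509.2) = 856.5
  N₂: 8968 (inert)
  CO₂: 0 + 2(509.2) = 1018
  H₂O: 0 + 3(509.2) = 1528
Total out = 12420 mol; y_CO₂ = 1018 / 12420 = 0.08197.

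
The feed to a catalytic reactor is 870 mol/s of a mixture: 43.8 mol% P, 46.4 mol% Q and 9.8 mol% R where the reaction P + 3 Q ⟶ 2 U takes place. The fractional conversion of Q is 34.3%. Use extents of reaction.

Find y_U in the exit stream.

Q reacted = 0.343 × 403.7 = 138.5 mol/s; ν_Q = −3, so ξ = 138.5/3 = 46.15 mol/s.
Outlet amounts (n = n₀ + ν ξ):
  P: 381.1 − 1(46.15) = 334.9
  Q: 403.7 − 3(46.15) = 265.2
  U: 0 + 2(46.15) = 92.31
  R: 85.26 (inert)
Total out = 777.7 mol/s; y_U = 92.31 / 777.7 = 0.1187.

0.119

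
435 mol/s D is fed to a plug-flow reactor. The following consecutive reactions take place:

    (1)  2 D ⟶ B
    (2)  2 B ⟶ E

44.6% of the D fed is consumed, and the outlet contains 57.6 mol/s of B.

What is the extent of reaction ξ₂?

Conversion of D: D consumed = 2ξ₁ = 0.446 × 435 → ξ₁ = 97 mol/s.
B balance: n_B = 0 + 1ξ₁ − 2ξ₂ = 57.6 → ξ₂ = (1·97 − 57.6)/2 = 19.7 mol/s.
Outlet amounts (n = n₀ + Σ ν·ξ):
  D: 435 − 2(97) = 241
  B: 0 + 1(97) − 2(19.7) = 57.6
  E: 0 + 1(19.7) = 19.7

ξ₂ = 19.7 mol/s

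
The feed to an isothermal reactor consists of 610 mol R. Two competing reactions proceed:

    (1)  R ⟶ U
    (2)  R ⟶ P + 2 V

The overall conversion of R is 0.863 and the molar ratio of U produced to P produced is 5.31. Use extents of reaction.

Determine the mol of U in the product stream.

443 mol

Conversion of R: R consumed = 0.863 × 610 = 526.4 mol = 1ξ₁ + 1ξ₂.
Selectivity: 1ξ₁ / (1ξ₂) = 5.31 → ξ₁ = 5.31 ξ₂.
Substitute: (1·5.31 + 1) ξ₂ = 526.4 → ξ₂ = 83.43 mol, ξ₁ = 443 mol.
Outlet amounts (n = n₀ + Σ ν·ξ):
  R: 610 − 1(443) − 1(83.43) = 83.57
  U: 0 + 1(443) = 443
  P: 0 + 1(83.43) = 83.43
  V: 0 + 2(83.43) = 166.9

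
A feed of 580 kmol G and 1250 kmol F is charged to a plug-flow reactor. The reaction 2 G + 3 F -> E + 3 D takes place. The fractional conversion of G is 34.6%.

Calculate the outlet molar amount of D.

G reacted = 0.346 × 580 = 200.7 kmol; ν_G = −2, so ξ = 200.7/2 = 100.3 kmol.
Outlet amounts (n = n₀ + ν ξ):
  G: 580 − 2(100.3) = 379.3
  F: 1250 − 3(100.3) = 949
  E: 0 + 1(100.3) = 100.3
  D: 0 + 3(100.3) = 301

301 kmol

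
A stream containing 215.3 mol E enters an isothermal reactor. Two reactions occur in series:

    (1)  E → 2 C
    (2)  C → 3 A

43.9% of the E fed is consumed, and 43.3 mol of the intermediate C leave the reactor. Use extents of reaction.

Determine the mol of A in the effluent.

437 mol

Conversion of E: E consumed = 1ξ₁ = 0.439 × 215.3 → ξ₁ = 94.52 mol.
C balance: n_C = 0 + 2ξ₁ − 1ξ₂ = 43.3 → ξ₂ = (2·94.52 − 43.3)/1 = 145.7 mol.
Outlet amounts (n = n₀ + Σ ν·ξ):
  E: 215.3 − 1(94.52) = 120.8
  C: 0 + 2(94.52) − 1(145.7) = 43.3
  A: 0 + 3(145.7) = 437.2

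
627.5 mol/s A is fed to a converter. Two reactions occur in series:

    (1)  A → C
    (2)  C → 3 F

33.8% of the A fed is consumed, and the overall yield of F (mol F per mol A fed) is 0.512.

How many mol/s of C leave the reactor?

105 mol/s

Conversion of A: A consumed = 1ξ₁ = 0.338 × 627.5 → ξ₁ = 212.1 mol/s.
Yield of F: 3ξ₂ / 627.5 = 0.512 → ξ₂ = 107.1 mol/s.
Outlet amounts (n = n₀ + Σ ν·ξ):
  A: 627.5 − 1(212.1) = 415.4
  C: 0 + 1(212.1) − 1(107.1) = 105
  F: 0 + 3(107.1) = 321.3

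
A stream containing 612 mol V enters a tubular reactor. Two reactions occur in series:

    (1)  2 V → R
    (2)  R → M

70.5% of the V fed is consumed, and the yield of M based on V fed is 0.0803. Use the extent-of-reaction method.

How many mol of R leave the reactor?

167 mol

Conversion of V: V consumed = 2ξ₁ = 0.705 × 612 → ξ₁ = 215.7 mol.
Yield of M: 1ξ₂ / 612 = 0.0803 → ξ₂ = 49.14 mol.
Outlet amounts (n = n₀ + Σ ν·ξ):
  V: 612 − 2(215.7) = 180.5
  R: 0 + 1(215.7) − 1(49.14) = 166.6
  M: 0 + 1(49.14) = 49.14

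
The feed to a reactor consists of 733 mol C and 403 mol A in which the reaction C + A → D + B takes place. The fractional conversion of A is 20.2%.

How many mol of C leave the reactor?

A reacted = 0.202 × 403 = 81.41 mol; ν_A = −1, so ξ = 81.41/1 = 81.41 mol.
Outlet amounts (n = n₀ + ν ξ):
  C: 733 − 1(81.41) = 651.6
  A: 403 − 1(81.41) = 321.6
  D: 0 + 1(81.41) = 81.41
  B: 0 + 1(81.41) = 81.41

652 mol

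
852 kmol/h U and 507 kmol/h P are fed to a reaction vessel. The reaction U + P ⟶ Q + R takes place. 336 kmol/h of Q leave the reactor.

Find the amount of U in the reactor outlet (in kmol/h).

516 kmol/h

For Q: n = n₀ + 1ξ → 336 = 0 + 1ξ, giving ξ = 336 kmol/h.
Outlet amounts (n = n₀ + ν ξ):
  U: 852 − 1(336) = 516
  P: 507 − 1(336) = 171
  Q: 0 + 1(336) = 336
  R: 0 + 1(336) = 336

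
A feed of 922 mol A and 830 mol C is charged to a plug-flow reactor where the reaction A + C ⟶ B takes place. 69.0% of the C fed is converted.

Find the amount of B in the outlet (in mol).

573 mol

C reacted = 0.69 × 830 = 572.7 mol; ν_C = −1, so ξ = 572.7/1 = 572.7 mol.
Outlet amounts (n = n₀ + ν ξ):
  A: 922 − 1(572.7) = 349.3
  C: 830 − 1(572.7) = 257.3
  B: 0 + 1(572.7) = 572.7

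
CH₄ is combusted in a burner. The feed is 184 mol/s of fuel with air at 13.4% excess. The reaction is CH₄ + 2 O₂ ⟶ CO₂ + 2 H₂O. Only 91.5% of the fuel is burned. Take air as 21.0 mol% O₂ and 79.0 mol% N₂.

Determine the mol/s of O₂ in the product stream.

Stoichiometric O₂ = 2 × 184 = 368 mol/s; O₂ fed = 368 × 1.134 = 417.3 mol/s.
N₂ fed = 417.3 × 79/21 = 1570 mol/s.
Fuel reacted = 0.915 × 184 → ξ = 168.4 mol/s.
Outlet (n = n₀ + ν ξ):
  CH₄: 184 − 1(168.4) = 15.64
  O₂: 417.3 − 2(168.4) = 80.59
  N₂: 1570 (inert)
  CO₂: 0 + 1(168.4) = 168.4
  H₂O: 0 + 2(168.4) = 336.7

80.6 mol/s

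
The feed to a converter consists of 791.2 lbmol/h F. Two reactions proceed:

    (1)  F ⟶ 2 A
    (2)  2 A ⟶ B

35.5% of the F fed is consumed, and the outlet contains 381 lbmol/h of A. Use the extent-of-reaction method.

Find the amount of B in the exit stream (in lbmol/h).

90.4 lbmol/h

Conversion of F: F consumed = 1ξ₁ = 0.355 × 791.2 → ξ₁ = 280.9 lbmol/h.
A balance: n_A = 0 + 2ξ₁ − 2ξ₂ = 381 → ξ₂ = (2·280.9 − 381)/2 = 90.38 lbmol/h.
Outlet amounts (n = n₀ + Σ ν·ξ):
  F: 791.2 − 1(280.9) = 510.3
  A: 0 + 2(280.9) − 2(90.38) = 381
  B: 0 + 1(90.38) = 90.38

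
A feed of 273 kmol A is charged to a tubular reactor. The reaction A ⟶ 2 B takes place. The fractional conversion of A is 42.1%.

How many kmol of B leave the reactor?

A reacted = 0.421 × 273 = 114.9 kmol; ν_A = −1, so ξ = 114.9/1 = 114.9 kmol.
Outlet amounts (n = n₀ + ν ξ):
  A: 273 − 1(114.9) = 158.1
  B: 0 + 2(114.9) = 229.9

230 kmol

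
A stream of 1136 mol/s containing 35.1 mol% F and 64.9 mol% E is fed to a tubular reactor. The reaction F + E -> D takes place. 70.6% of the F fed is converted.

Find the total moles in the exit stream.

F reacted = 0.706 × 398.7 = 281.5 mol/s; ν_F = −1, so ξ = 281.5/1 = 281.5 mol/s.
Outlet amounts (n = n₀ + ν ξ):
  F: 398.7 − 1(281.5) = 117.2
  E: 737.3 − 1(281.5) = 455.8
  D: 0 + 1(281.5) = 281.5
Total out = 117.2 + 455.8 + 281.5 = 854.5 mol/s.

854 mol/s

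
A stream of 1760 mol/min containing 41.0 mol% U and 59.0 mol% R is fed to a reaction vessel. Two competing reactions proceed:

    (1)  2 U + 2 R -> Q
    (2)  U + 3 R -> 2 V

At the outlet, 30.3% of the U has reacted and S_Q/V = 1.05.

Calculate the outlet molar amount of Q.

88.3 mol/min

Conversion of U: U consumed = 0.303 × 721.6 = 218.6 mol/min = 2ξ₁ + 1ξ₂.
Selectivity: 1ξ₁ / (2ξ₂) = 1.05 → ξ₁ = 2.1 ξ₂.
Substitute: (2·2.1 + 1) ξ₂ = 218.6 → ξ₂ = 42.05 mol/min, ξ₁ = 88.3 mol/min.
Outlet amounts (n = n₀ + Σ ν·ξ):
  U: 721.6 − 2(88.3) − 1(42.05) = 503
  R: 1038 − 2(88.3) − 3(42.05) = 735.7
  Q: 0 + 1(88.3) = 88.3
  V: 0 + 2(42.05) = 84.09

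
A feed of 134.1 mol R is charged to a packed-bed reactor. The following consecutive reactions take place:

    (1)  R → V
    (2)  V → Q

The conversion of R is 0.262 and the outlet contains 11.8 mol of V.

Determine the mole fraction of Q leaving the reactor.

0.174

Conversion of R: R consumed = 1ξ₁ = 0.262 × 134.1 → ξ₁ = 35.13 mol.
V balance: n_V = 0 + 1ξ₁ − 1ξ₂ = 11.8 → ξ₂ = (1·35.13 − 11.8)/1 = 23.33 mol.
Outlet amounts (n = n₀ + Σ ν·ξ):
  R: 134.1 − 1(35.13) = 98.97
  V: 0 + 1(35.13) − 1(23.33) = 11.8
  Q: 0 + 1(23.33) = 23.33
Total out = 134.1 mol; y_Q = 23.33 / 134.1 = 0.174.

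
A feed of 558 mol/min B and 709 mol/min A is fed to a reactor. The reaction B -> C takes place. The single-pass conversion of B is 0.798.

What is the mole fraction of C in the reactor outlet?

0.351

B reacted = 0.798 × 558 = 445.3 mol/min; ν_B = −1, so ξ = 445.3/1 = 445.3 mol/min.
Outlet amounts (n = n₀ + ν ξ):
  B: 558 − 1(445.3) = 112.7
  C: 0 + 1(445.3) = 445.3
  A: 709 (inert)
Total out = 1267 mol/min; y_C = 445.3 / 1267 = 0.3514.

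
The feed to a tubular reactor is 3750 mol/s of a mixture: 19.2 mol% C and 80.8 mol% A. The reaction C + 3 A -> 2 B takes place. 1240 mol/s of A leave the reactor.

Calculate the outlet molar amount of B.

1190 mol/s

For A: n = n₀ − 3ξ → 1240 = 3030 − 3ξ, giving ξ = 596.7 mol/s.
Outlet amounts (n = n₀ + ν ξ):
  C: 720 − 1(596.7) = 123.3
  A: 3030 − 3(596.7) = 1240
  B: 0 + 2(596.7) = 1193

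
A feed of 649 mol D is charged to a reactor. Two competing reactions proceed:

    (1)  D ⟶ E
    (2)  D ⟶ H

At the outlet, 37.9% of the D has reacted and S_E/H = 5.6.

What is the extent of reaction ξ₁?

ξ₁ = 209 mol

Conversion of D: D consumed = 0.379 × 649 = 246 mol = 1ξ₁ + 1ξ₂.
Selectivity: 1ξ₁ / (1ξ₂) = 5.6 → ξ₁ = 5.6 ξ₂.
Substitute: (1·5.6 + 1) ξ₂ = 246 → ξ₂ = 37.27 mol, ξ₁ = 208.7 mol.
Outlet amounts (n = n₀ + Σ ν·ξ):
  D: 649 − 1(208.7) − 1(37.27) = 403
  E: 0 + 1(208.7) = 208.7
  H: 0 + 1(37.27) = 37.27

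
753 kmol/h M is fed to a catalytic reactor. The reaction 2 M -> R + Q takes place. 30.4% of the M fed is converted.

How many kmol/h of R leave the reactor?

M reacted = 0.304 × 753 = 228.9 kmol/h; ν_M = −2, so ξ = 228.9/2 = 114.5 kmol/h.
Outlet amounts (n = n₀ + ν ξ):
  M: 753 − 2(114.5) = 524.1
  R: 0 + 1(114.5) = 114.5
  Q: 0 + 1(114.5) = 114.5

114 kmol/h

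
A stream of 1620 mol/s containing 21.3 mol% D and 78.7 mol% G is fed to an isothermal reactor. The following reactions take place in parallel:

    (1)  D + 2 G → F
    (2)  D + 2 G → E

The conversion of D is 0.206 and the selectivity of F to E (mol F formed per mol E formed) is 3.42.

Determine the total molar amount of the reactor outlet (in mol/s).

Conversion of D: D consumed = 0.206 × 345.1 = 71.08 mol/s = 1ξ₁ + 1ξ₂.
Selectivity: 1ξ₁ / (1ξ₂) = 3.42 → ξ₁ = 3.42 ξ₂.
Substitute: (1·3.42 + 1) ξ₂ = 71.08 → ξ₂ = 16.08 mol/s, ξ₁ = 55 mol/s.
Outlet amounts (n = n₀ + Σ ν·ξ):
  D: 345.1 − 1(55) − 1(16.08) = 274
  G: 1275 − 2(55) − 2(16.08) = 1133
  F: 0 + 1(55) = 55
  E: 0 + 1(16.08) = 16.08
Total out = 274 + 1133 + 55 + 16.08 = 1478 mol/s.

1480 mol/s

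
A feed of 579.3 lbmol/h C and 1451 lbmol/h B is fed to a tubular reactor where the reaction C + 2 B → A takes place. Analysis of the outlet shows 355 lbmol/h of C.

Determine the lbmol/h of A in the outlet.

For C: n = n₀ − 1ξ → 355 = 579.3 − 1ξ, giving ξ = 224.3 lbmol/h.
Outlet amounts (n = n₀ + ν ξ):
  C: 579.3 − 1(224.3) = 355
  B: 1451 − 2(224.3) = 1002
  A: 0 + 1(224.3) = 224.3

224 lbmol/h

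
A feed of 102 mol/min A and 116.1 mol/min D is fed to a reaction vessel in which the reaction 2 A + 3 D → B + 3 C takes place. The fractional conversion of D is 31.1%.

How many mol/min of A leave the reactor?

77.9 mol/min

D reacted = 0.311 × 116.1 = 36.11 mol/min; ν_D = −3, so ξ = 36.11/3 = 12.04 mol/min.
Outlet amounts (n = n₀ + ν ξ):
  A: 102 − 2(12.04) = 77.93
  D: 116.1 − 3(12.04) = 79.99
  B: 0 + 1(12.04) = 12.04
  C: 0 + 3(12.04) = 36.11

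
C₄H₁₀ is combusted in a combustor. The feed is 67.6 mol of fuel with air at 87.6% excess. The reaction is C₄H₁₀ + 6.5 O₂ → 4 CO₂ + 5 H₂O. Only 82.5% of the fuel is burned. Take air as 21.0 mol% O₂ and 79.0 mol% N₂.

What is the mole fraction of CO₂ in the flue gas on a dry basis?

0.0587

Stoichiometric O₂ = 6.5 × 67.6 = 439.4 mol; O₂ fed = 439.4 × 1.876 = 824.3 mol.
N₂ fed = 824.3 × 79/21 = 3101 mol.
Fuel reacted = 0.825 × 67.6 → ξ = 55.77 mol.
Outlet (n = n₀ + ν ξ):
  C₄H₁₀: 67.6 − 1(55.77) = 11.83
  O₂: 824.3 − 6.5(55.77) = 461.8
  N₂: 3101 (inert)
  CO₂: 0 + 4(55.77) = 223.1
  H₂O: 0 + 5(55.77) = 278.8
Dry total = 3798 mol; y_CO₂ (dry) = 223.1 / 3798 = 0.05874.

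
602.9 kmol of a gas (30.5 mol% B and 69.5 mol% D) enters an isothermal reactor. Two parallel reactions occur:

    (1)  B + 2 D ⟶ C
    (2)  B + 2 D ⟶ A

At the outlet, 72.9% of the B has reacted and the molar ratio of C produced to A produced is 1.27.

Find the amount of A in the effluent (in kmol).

Conversion of B: B consumed = 0.729 × 183.9 = 134.1 kmol = 1ξ₁ + 1ξ₂.
Selectivity: 1ξ₁ / (1ξ₂) = 1.27 → ξ₁ = 1.27 ξ₂.
Substitute: (1·1.27 + 1) ξ₂ = 134.1 → ξ₂ = 59.05 kmol, ξ₁ = 75 kmol.
Outlet amounts (n = n₀ + Σ ν·ξ):
  B: 183.9 − 1(75) − 1(59.05) = 49.83
  D: 419 − 2(75) − 2(59.05) = 150.9
  C: 0 + 1(75) = 75
  A: 0 + 1(59.05) = 59.05

59.1 kmol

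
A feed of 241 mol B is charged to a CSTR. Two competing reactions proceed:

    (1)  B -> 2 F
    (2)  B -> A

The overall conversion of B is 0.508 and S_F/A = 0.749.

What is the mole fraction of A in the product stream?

0.325

Conversion of B: B consumed = 0.508 × 241 = 122.4 mol = 1ξ₁ + 1ξ₂.
Selectivity: 2ξ₁ / (1ξ₂) = 0.749 → ξ₁ = 0.3745 ξ₂.
Substitute: (1·0.3745 + 1) ξ₂ = 122.4 → ξ₂ = 89.07 mol, ξ₁ = 33.36 mol.
Outlet amounts (n = n₀ + Σ ν·ξ):
  B: 241 − 1(33.36) − 1(89.07) = 118.6
  F: 0 + 2(33.36) = 66.71
  A: 0 + 1(89.07) = 89.07
Total out = 274.4 mol; y_A = 89.07 / 274.4 = 0.3247.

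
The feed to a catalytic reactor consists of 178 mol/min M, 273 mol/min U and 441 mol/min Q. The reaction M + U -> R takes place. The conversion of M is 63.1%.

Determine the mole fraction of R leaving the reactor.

M reacted = 0.631 × 178 = 112.3 mol/min; ν_M = −1, so ξ = 112.3/1 = 112.3 mol/min.
Outlet amounts (n = n₀ + ν ξ):
  M: 178 − 1(112.3) = 65.68
  U: 273 − 1(112.3) = 160.7
  R: 0 + 1(112.3) = 112.3
  Q: 441 (inert)
Total out = 779.7 mol/min; y_R = 112.3 / 779.7 = 0.1441.

0.144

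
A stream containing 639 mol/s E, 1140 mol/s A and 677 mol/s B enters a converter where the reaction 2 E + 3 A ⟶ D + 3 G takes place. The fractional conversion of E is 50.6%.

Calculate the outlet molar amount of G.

485 mol/s

E reacted = 0.506 × 639 = 323.3 mol/s; ν_E = −2, so ξ = 323.3/2 = 161.7 mol/s.
Outlet amounts (n = n₀ + ν ξ):
  E: 639 − 2(161.7) = 315.7
  A: 1140 − 3(161.7) = 655
  D: 0 + 1(161.7) = 161.7
  G: 0 + 3(161.7) = 485
  B: 677 (inert)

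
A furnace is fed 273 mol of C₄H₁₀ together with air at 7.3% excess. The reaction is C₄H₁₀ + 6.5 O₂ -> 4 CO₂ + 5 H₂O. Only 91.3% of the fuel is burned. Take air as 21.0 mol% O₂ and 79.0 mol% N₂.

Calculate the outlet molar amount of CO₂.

Stoichiometric O₂ = 6.5 × 273 = 1774 mol; O₂ fed = 1774 × 1.073 = 1904 mol.
N₂ fed = 1904 × 79/21 = 7163 mol.
Fuel reacted = 0.913 × 273 → ξ = 249.2 mol.
Outlet (n = n₀ + ν ξ):
  C₄H₁₀: 273 − 1(249.2) = 23.75
  O₂: 1904 − 6.5(249.2) = 283.9
  N₂: 7163 (inert)
  CO₂: 0 + 4(249.2) = 997
  H₂O: 0 + 5(249.2) = 1246

997 mol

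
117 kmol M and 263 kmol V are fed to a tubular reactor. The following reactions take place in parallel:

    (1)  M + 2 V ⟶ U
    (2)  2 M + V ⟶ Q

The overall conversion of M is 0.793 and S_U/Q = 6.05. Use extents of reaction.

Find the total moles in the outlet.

Conversion of M: M consumed = 0.793 × 117 = 92.78 kmol = 1ξ₁ + 2ξ₂.
Selectivity: 1ξ₁ / (1ξ₂) = 6.05 → ξ₁ = 6.05 ξ₂.
Substitute: (1·6.05 + 2) ξ₂ = 92.78 → ξ₂ = 11.53 kmol, ξ₁ = 69.73 kmol.
Outlet amounts (n = n₀ + Σ ν·ξ):
  M: 117 − 1(69.73) − 2(11.53) = 24.22
  V: 263 − 2(69.73) − 1(11.53) = 112
  U: 0 + 1(69.73) = 69.73
  Q: 0 + 1(11.53) = 11.53
Total out = 24.22 + 112 + 69.73 + 11.53 = 217.5 kmol.

217 kmol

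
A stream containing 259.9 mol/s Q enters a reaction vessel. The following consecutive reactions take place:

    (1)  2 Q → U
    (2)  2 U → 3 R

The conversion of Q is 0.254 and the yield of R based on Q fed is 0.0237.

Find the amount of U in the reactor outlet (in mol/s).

28.9 mol/s

Conversion of Q: Q consumed = 2ξ₁ = 0.254 × 259.9 → ξ₁ = 33.01 mol/s.
Yield of R: 3ξ₂ / 259.9 = 0.0237 → ξ₂ = 2.053 mol/s.
Outlet amounts (n = n₀ + Σ ν·ξ):
  Q: 259.9 − 2(33.01) = 193.9
  U: 0 + 1(33.01) − 2(2.053) = 28.9
  R: 0 + 3(2.053) = 6.16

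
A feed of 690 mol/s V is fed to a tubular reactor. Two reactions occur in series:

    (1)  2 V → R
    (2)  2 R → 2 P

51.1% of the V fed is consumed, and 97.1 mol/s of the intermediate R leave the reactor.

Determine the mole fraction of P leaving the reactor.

Conversion of V: V consumed = 2ξ₁ = 0.511 × 690 → ξ₁ = 176.3 mol/s.
R balance: n_R = 0 + 1ξ₁ − 2ξ₂ = 97.1 → ξ₂ = (1·176.3 − 97.1)/2 = 39.6 mol/s.
Outlet amounts (n = n₀ + Σ ν·ξ):
  V: 690 − 2(176.3) = 337.4
  R: 0 + 1(176.3) − 2(39.6) = 97.1
  P: 0 + 2(39.6) = 79.2
Total out = 513.7 mol/s; y_P = 79.2 / 513.7 = 0.1542.

0.154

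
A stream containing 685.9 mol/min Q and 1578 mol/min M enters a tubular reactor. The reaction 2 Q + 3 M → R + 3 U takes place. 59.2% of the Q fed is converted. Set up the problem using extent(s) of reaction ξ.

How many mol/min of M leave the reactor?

Q reacted = 0.592 × 685.9 = 406.1 mol/min; ν_Q = −2, so ξ = 406.1/2 = 203 mol/min.
Outlet amounts (n = n₀ + ν ξ):
  Q: 685.9 − 2(203) = 279.8
  M: 1578 − 3(203) = 968.9
  R: 0 + 1(203) = 203
  U: 0 + 3(203) = 609.1

969 mol/min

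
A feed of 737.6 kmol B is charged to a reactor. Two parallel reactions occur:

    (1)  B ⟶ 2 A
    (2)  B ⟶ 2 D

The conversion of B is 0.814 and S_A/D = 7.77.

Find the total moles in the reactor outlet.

Conversion of B: B consumed = 0.814 × 737.6 = 600.4 kmol = 1ξ₁ + 1ξ₂.
Selectivity: 2ξ₁ / (2ξ₂) = 7.77 → ξ₁ = 7.77 ξ₂.
Substitute: (1·7.77 + 1) ξ₂ = 600.4 → ξ₂ = 68.46 kmol, ξ₁ = 531.9 kmol.
Outlet amounts (n = n₀ + Σ ν·ξ):
  B: 737.6 − 1(531.9) − 1(68.46) = 137.2
  A: 0 + 2(531.9) = 1064
  D: 0 + 2(68.46) = 136.9
Total out = 137.2 + 1064 + 136.9 = 1338 kmol.

1340 kmol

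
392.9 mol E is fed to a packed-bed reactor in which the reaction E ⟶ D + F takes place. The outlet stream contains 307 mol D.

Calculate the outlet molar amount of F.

For D: n = n₀ + 1ξ → 307 = 0 + 1ξ, giving ξ = 307 mol.
Outlet amounts (n = n₀ + ν ξ):
  E: 392.9 − 1(307) = 85.9
  D: 0 + 1(307) = 307
  F: 0 + 1(307) = 307

307 mol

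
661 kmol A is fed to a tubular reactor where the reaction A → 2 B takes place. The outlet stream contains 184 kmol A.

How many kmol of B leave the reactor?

For A: n = n₀ − 1ξ → 184 = 661 − 1ξ, giving ξ = 477 kmol.
Outlet amounts (n = n₀ + ν ξ):
  A: 661 − 1(477) = 184
  B: 0 + 2(477) = 954

954 kmol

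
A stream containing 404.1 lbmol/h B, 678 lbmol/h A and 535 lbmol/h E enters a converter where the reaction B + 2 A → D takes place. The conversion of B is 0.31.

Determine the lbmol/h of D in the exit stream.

125 lbmol/h

B reacted = 0.31 × 404.1 = 125.3 lbmol/h; ν_B = −1, so ξ = 125.3/1 = 125.3 lbmol/h.
Outlet amounts (n = n₀ + ν ξ):
  B: 404.1 − 1(125.3) = 278.8
  A: 678 − 2(125.3) = 427.5
  D: 0 + 1(125.3) = 125.3
  E: 535 (inert)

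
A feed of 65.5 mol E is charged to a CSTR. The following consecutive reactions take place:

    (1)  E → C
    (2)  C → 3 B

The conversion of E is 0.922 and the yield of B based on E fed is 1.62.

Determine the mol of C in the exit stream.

Conversion of E: E consumed = 1ξ₁ = 0.922 × 65.5 → ξ₁ = 60.39 mol.
Yield of B: 3ξ₂ / 65.5 = 1.62 → ξ₂ = 35.37 mol.
Outlet amounts (n = n₀ + Σ ν·ξ):
  E: 65.5 − 1(60.39) = 5.109
  C: 0 + 1(60.39) − 1(35.37) = 25.02
  B: 0 + 3(35.37) = 106.1

25 mol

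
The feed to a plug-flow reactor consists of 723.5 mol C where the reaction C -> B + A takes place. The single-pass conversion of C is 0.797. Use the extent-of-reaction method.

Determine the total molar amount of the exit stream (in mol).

C reacted = 0.797 × 723.5 = 576.6 mol; ν_C = −1, so ξ = 576.6/1 = 576.6 mol.
Outlet amounts (n = n₀ + ν ξ):
  C: 723.5 − 1(576.6) = 146.9
  B: 0 + 1(576.6) = 576.6
  A: 0 + 1(576.6) = 576.6
Total out = 146.9 + 576.6 + 576.6 = 1300 mol.

1300 mol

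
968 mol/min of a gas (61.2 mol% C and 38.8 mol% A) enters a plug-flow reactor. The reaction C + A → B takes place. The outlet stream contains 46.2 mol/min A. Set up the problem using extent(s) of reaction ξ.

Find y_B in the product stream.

For A: n = n₀ − 1ξ → 46.2 = 375.6 − 1ξ, giving ξ = 329.4 mol/min.
Outlet amounts (n = n₀ + ν ξ):
  C: 592.4 − 1(329.4) = 263
  A: 375.6 − 1(329.4) = 46.2
  B: 0 + 1(329.4) = 329.4
Total out = 638.6 mol/min; y_B = 329.4 / 638.6 = 0.5158.

0.516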